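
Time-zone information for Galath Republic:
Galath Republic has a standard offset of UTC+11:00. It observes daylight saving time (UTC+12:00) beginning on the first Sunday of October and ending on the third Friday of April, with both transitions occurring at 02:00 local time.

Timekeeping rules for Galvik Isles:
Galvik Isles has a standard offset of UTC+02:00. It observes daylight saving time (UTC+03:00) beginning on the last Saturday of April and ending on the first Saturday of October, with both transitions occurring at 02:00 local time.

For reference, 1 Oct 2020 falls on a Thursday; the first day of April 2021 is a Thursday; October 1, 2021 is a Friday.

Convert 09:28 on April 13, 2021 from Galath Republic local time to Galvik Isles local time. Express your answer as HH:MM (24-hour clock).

1 October 2020 is a Thursday, so the first Sunday is October 4.
1 April 2021 is a Thursday, so the first Friday is April 2 and the third is April 16.
April 13, 2021 falls between 4 October 2020 and 16 April 2021, so daylight saving is in effect and Galath Republic is at UTC+12:00.
09:28 Galath Republic − 12h = 21:28 UTC (rolling into the previous day, 12 April 2021).
1 April 2021 is a Thursday, so Saturdays fall on 3, 10, 17, 24; the last is April 24.
1 October 2021 is a Friday, so the first Saturday is October 2.
At the standard offset (UTC+02:00), 21:28 UTC + 2h = 23:28 Galvik Isles standard time.
Daylight saving runs 24 April – 2 October; the standard-time date in Galvik Isles, April 12, 2021, is outside that window, so Galvik Isles is on standard time at UTC+02:00.
21:28 UTC + 2h = 23:28 Galvik Isles.

23:28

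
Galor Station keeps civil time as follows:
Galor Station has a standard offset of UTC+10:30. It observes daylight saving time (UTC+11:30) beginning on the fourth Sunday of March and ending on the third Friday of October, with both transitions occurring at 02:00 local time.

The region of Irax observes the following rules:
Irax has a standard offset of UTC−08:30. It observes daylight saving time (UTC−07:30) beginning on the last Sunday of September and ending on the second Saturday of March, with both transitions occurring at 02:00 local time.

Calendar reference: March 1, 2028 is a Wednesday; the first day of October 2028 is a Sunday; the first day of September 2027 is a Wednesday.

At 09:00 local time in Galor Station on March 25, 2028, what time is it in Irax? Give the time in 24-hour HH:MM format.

14:00

1 March 2028 is a Wednesday, so the first Sunday is March 5 and the fourth is March 26.
1 October 2028 is a Sunday, so the first Friday is October 6 and the third is October 20.
March 25, 2028 does not fall between 26 March and 20 October, so daylight saving is not in effect and Galor Station is at UTC+10:30.
09:00 Galor Station − 10h30m = 22:30 UTC (rolling into the previous day, 24 March 2028).
1 September 2027 is a Wednesday, so Sundays fall on 5, 12, 19, 26; the last is September 26.
1 March 2028 is a Wednesday, so the first Saturday is March 4 and the second is March 11.
At the standard offset (UTC−08:30), 22:30 UTC − 8h30m = 14:00 Irax standard time.
The standard-time date in Irax, March 24, 2028, does not fall between 26 September 2027 and 11 March 2028, so daylight saving is not in effect and Irax is at UTC−08:30.
22:30 UTC − 8h30m = 14:00 Irax.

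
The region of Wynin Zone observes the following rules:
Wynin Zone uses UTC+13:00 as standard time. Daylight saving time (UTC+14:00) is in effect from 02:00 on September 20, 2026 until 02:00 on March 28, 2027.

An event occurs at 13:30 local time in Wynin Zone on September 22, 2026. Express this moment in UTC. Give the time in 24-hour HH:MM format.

September 22, 2026 falls between 20 September 2026 and 28 March 2027, so daylight saving is in effect and Wynin Zone is at UTC+14:00.
13:30 local − 14h = 23:30 UTC (rolling into the previous day, 21 September 2026).

23:30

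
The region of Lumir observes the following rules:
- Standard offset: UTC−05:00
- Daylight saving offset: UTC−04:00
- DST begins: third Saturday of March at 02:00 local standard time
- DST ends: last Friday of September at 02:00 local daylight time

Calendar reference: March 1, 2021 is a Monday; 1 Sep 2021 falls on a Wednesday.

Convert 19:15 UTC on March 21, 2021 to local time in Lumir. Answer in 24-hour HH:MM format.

15:15

1 March 2021 is a Monday, so the first Saturday is March 6 and the third is March 20.
1 September 2021 is a Wednesday, so Fridays fall on 3, 10, 17, 24; the last is September 24.
At the standard offset (UTC−05:00), 19:15 UTC − 5h = 14:15 Lumir standard time.
Daylight saving runs 20 March – 24 September; the standard-time date in Lumir, March 21, 2021, is inside that window, so Lumir is at UTC−04:00.
19:15 UTC − 4h = 15:15 local.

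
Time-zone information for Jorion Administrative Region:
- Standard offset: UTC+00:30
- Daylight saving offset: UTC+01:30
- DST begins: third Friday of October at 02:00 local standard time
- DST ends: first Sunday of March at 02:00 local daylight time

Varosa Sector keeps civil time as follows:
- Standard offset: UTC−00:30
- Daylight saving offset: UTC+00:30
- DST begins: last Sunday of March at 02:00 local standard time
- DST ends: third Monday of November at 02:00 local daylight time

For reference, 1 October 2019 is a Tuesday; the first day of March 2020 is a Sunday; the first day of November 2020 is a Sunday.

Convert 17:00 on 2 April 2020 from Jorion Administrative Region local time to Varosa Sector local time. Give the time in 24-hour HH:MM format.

17:00

1 October 2019 is a Tuesday, so the first Friday is October 4 and the third is October 18.
1 March 2020 is a Sunday, so the first Sunday is March 1.
2 April 2020 is outside the daylight-saving period (18 October 2019 – 1 March 2020), so Jorion Administrative Region is on standard time, UTC+00:30.
17:00 Jorion Administrative Region − 0h30m = 16:30 UTC.
1 March 2020 is a Sunday, so Sundays fall on 1, 8, 15, 22, 29; the last is March 29.
1 November 2020 is a Sunday, so the first Monday is November 2 and the third is November 16.
At the standard offset (UTC−00:30), 16:30 UTC − 0h30m = 16:00 Varosa Sector standard time.
Daylight saving runs 29 March – 16 November; the standard-time date in Varosa Sector, 2 April 2020, is inside that window, so Varosa Sector is at UTC+00:30.
16:30 UTC + 0h30m = 17:00 Varosa Sector.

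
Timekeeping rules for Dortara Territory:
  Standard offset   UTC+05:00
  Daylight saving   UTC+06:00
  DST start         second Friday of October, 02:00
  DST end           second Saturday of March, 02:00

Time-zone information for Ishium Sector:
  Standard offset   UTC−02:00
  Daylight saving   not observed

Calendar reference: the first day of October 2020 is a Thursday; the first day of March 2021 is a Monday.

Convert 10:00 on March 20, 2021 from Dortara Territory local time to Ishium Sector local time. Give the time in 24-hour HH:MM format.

03:00

1 October 2020 is a Thursday, so the first Friday is October 2 and the second is October 9.
1 March 2021 is a Monday, so the first Saturday is March 6 and the second is March 13.
March 20, 2021 is outside the daylight-saving period (9 October 2020 – 13 March 2021), so Dortara Territory is on standard time, UTC+05:00.
10:00 Dortara Territory − 5h = 05:00 UTC.
Ishium Sector stays on UTC−02:00 all year.
05:00 UTC − 2h = 03:00 Ishium Sector.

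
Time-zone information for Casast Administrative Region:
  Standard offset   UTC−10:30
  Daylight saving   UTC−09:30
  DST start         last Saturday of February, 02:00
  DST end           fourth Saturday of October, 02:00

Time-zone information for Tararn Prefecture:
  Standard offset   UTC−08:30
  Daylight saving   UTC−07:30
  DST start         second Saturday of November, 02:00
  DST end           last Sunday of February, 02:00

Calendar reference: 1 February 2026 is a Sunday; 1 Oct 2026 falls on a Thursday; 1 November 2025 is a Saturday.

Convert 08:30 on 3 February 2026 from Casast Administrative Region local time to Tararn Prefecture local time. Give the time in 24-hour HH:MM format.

1 February 2026 is a Sunday, so Saturdays fall on 7, 14, 21, 28; the last is February 28.
1 October 2026 is a Thursday, so the first Saturday is October 3 and the fourth is October 24.
3 February 2026 does not fall between 28 February and 24 October, so daylight saving is not in effect and Casast Administrative Region is at UTC−10:30.
08:30 Casast Administrative Region + 10h30m = 19:00 UTC.
1 November 2025 is a Saturday, so the first Saturday is November 1 and the second is November 8.
1 February 2026 is a Sunday, so Sundays fall on 1, 8, 15, 22; the last is February 22.
At the standard offset (UTC−08:30), 19:00 UTC − 8h30m = 10:30 Tararn Prefecture standard time.
Daylight saving runs 8 November 2025 – 22 February 2026; the standard-time date in Tararn Prefecture, 3 February 2026, is inside that window, so Tararn Prefecture is at UTC−07:30.
19:00 UTC − 7h30m = 11:30 Tararn Prefecture.

11:30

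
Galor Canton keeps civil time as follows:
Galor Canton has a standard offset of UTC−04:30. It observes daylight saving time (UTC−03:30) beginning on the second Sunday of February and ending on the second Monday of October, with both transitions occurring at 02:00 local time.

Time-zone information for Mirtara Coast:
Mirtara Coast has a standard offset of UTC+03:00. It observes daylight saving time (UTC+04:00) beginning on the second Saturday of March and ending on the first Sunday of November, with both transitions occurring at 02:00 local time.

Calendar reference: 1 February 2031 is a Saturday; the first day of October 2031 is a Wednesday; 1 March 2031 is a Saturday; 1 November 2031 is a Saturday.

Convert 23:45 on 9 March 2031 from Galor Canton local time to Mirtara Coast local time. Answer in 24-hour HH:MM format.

1 February 2031 is a Saturday, so the first Sunday is February 2 and the second is February 9.
1 October 2031 is a Wednesday, so the first Monday is October 6 and the second is October 13.
Daylight saving runs 9 February – 13 October; 9 March 2031 is inside that window, so Galor Canton is at UTC−03:30.
23:45 Galor Canton + 3h30m = 03:15 UTC (rolling into the next day, 10 March 2031).
1 March 2031 is a Saturday, so the first Saturday is March 1 and the second is March 8.
1 November 2031 is a Saturday, so the first Sunday is November 2.
At the standard offset (UTC+03:00), 03:15 UTC + 3h = 06:15 Mirtara Coast standard time.
The standard-time date in Mirtara Coast, 10 March 2031, falls between 8 March and 2 November, so daylight saving is in effect and Mirtara Coast is at UTC+04:00.
03:15 UTC + 4h = 07:15 Mirtara Coast.

07:15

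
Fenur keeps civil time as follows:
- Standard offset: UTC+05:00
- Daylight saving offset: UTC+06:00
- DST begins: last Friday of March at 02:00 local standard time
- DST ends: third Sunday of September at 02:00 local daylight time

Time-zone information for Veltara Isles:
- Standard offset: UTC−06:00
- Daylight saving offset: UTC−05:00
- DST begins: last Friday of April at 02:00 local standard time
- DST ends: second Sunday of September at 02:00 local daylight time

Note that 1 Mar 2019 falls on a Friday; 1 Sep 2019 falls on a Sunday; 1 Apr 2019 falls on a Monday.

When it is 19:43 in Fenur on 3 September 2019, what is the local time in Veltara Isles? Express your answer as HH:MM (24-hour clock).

1 March 2019 is a Friday, so Fridays fall on 1, 8, 15, 22, 29; the last is March 29.
1 September 2019 is a Sunday, so the first Sunday is September 1 and the third is September 15.
Daylight saving runs 29 March – 15 September; 3 September 2019 is inside that window, so Fenur is at UTC+06:00.
19:43 Fenur − 6h = 13:43 UTC.
1 April 2019 is a Monday, so Fridays fall on 5, 12, 19, 26; the last is April 26.
1 September 2019 is a Sunday, so the first Sunday is September 1 and the second is September 8.
At the standard offset (UTC−06:00), 13:43 UTC − 6h = 07:43 Veltara Isles standard time.
Daylight saving runs 26 April – 8 September; the standard-time date in Veltara Isles, 3 September 2019, is inside that window, so Veltara Isles is at UTC−05:00.
13:43 UTC − 5h = 08:43 Veltara Isles.

08:43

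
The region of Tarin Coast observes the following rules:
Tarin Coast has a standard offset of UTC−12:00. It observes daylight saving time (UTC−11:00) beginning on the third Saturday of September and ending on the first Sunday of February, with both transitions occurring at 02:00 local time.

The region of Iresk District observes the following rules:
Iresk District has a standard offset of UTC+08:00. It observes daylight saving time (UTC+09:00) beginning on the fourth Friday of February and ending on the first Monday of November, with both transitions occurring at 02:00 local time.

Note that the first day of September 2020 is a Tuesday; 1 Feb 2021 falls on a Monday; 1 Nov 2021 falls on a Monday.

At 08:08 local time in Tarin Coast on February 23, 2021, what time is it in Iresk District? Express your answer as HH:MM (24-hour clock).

1 September 2020 is a Tuesday, so the first Saturday is September 5 and the third is September 19.
1 February 2021 is a Monday, so the first Sunday is February 7.
February 23, 2021 is outside the daylight-saving period (19 September 2020 – 7 February 2021), so Tarin Coast is on standard time, UTC−12:00.
08:08 Tarin Coast + 12h = 20:08 UTC.
1 February 2021 is a Monday, so the first Friday is February 5 and the fourth is February 26.
1 November 2021 is a Monday, so the first Monday is November 1.
At the standard offset (UTC+08:00), 20:08 UTC + 8h = 04:08 Iresk District standard time (rolling into the next day, 24 February 2021).
The standard-time date in Iresk District, February 24, 2021, is outside the daylight-saving period (26 February – 1 November), so Iresk District is on standard time, UTC+08:00.
20:08 UTC + 8h = 04:08 Iresk District (rolling into the next day, 24 February 2021).

04:08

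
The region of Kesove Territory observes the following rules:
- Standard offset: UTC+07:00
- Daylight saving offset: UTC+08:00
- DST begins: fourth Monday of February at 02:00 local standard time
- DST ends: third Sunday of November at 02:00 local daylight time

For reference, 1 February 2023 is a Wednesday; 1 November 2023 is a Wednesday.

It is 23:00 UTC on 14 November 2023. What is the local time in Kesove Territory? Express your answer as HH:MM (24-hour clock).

1 February 2023 is a Wednesday, so the first Monday is February 6 and the fourth is February 27.
1 November 2023 is a Wednesday, so the first Sunday is November 5 and the third is November 19.
At the standard offset (UTC+07:00), 23:00 UTC + 7h = 06:00 Kesove Territory standard time (rolling into the next day, 15 November 2023).
The standard-time date in Kesove Territory, 15 November 2023, lies within the daylight-saving period (27 February – 19 November), so Kesove Territory is on daylight time, UTC+08:00.
23:00 UTC + 8h = 07:00 local (rolling into the next day, 15 November 2023).

07:00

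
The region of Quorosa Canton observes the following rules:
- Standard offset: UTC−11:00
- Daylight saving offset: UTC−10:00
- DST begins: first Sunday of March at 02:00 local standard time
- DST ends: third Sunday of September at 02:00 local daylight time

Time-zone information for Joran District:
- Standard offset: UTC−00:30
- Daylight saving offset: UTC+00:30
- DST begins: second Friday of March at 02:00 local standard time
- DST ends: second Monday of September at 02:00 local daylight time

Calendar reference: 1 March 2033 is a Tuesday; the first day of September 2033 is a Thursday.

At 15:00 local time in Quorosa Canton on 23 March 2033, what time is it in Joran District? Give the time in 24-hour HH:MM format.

1 March 2033 is a Tuesday, so the first Sunday is March 6.
1 September 2033 is a Thursday, so the first Sunday is September 4 and the third is September 18.
Daylight saving runs 6 March – 18 September; 23 March 2033 is inside that window, so Quorosa Canton is at UTC−10:00.
15:00 Quorosa Canton + 10h = 01:00 UTC (rolling into the next day, 24 March 2033).
1 March 2033 is a Tuesday, so the first Friday is March 4 and the second is March 11.
1 September 2033 is a Thursday, so the first Monday is September 5 and the second is September 12.
At the standard offset (UTC−00:30), 01:00 UTC − 0h30m = 00:30 Joran District standard time.
The standard-time date in Joran District, 24 March 2033, falls between 11 March and 12 September, so daylight saving is in effect and Joran District is at UTC+00:30.
01:00 UTC + 0h30m = 01:30 Joran District.

01:30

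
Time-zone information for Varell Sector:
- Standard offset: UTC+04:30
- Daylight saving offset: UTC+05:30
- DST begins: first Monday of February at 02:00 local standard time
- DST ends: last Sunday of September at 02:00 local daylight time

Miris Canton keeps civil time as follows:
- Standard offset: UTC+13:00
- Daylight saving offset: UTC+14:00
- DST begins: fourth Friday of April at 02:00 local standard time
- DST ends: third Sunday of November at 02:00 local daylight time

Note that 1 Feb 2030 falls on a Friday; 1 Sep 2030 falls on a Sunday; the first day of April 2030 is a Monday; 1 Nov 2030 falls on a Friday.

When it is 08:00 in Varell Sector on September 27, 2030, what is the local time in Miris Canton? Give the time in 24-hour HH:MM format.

16:30

1 February 2030 is a Friday, so the first Monday is February 4.
1 September 2030 is a Sunday, so Sundays fall on 1, 8, 15, 22, 29; the last is September 29.
Daylight saving runs 4 February – 29 September; September 27, 2030 is inside that window, so Varell Sector is at UTC+05:30.
08:00 Varell Sector − 5h30m = 02:30 UTC.
1 April 2030 is a Monday, so the first Friday is April 5 and the fourth is April 26.
1 November 2030 is a Friday, so the first Sunday is November 3 and the third is November 17.
At the standard offset (UTC+13:00), 02:30 UTC + 13h = 15:30 Miris Canton standard time.
Daylight saving runs 26 April – 17 November; the standard-time date in Miris Canton, September 27, 2030, is inside that window, so Miris Canton is at UTC+14:00.
02:30 UTC + 14h = 16:30 Miris Canton.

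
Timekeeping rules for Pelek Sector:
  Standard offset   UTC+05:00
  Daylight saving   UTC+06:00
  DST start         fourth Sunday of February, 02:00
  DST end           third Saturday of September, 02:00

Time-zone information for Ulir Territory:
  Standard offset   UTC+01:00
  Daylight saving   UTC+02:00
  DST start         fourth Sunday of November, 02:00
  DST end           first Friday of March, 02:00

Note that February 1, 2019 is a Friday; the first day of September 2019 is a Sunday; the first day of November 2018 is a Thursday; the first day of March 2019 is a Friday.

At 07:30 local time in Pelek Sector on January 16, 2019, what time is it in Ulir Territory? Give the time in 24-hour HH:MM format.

1 February 2019 is a Friday, so the first Sunday is February 3 and the fourth is February 24.
1 September 2019 is a Sunday, so the first Saturday is September 7 and the third is September 21.
January 16, 2019 does not fall between 24 February and 21 September, so daylight saving is not in effect and Pelek Sector is at UTC+05:00.
07:30 Pelek Sector − 5h = 02:30 UTC.
1 November 2018 is a Thursday, so the first Sunday is November 4 and the fourth is November 25.
1 March 2019 is a Friday, so the first Friday is March 1.
At the standard offset (UTC+01:00), 02:30 UTC + 1h = 03:30 Ulir Territory standard time.
The standard-time date in Ulir Territory, January 16, 2019, lies within the daylight-saving period (25 November 2018 – 1 March 2019), so Ulir Territory is on daylight time, UTC+02:00.
02:30 UTC + 2h = 04:30 Ulir Territory.

04:30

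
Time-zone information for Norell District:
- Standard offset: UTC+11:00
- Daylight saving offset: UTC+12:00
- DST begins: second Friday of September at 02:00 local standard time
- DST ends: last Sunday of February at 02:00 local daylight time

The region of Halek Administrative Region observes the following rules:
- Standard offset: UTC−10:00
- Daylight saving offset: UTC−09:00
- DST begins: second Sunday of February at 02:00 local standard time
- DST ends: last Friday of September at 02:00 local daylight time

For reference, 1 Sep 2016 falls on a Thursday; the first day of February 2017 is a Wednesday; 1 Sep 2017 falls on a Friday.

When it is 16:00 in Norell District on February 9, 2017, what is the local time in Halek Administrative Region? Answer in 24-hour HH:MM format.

18:00

1 September 2016 is a Thursday, so the first Friday is September 2 and the second is September 9.
1 February 2017 is a Wednesday, so Sundays fall on 5, 12, 19, 26; the last is February 26.
February 9, 2017 lies within the daylight-saving period (9 September 2016 – 26 February 2017), so Norell District is on daylight time, UTC+12:00.
16:00 Norell District − 12h = 04:00 UTC.
1 February 2017 is a Wednesday, so the first Sunday is February 5 and the second is February 12.
1 September 2017 is a Friday, so Fridays fall on 1, 8, 15, 22, 29; the last is September 29.
At the standard offset (UTC−10:00), 04:00 UTC − 10h = 18:00 Halek Administrative Region standard time (rolling into the previous day, 8 February 2017).
The standard-time date in Halek Administrative Region, February 8, 2017, does not fall between 12 February and 29 September, so daylight saving is not in effect and Halek Administrative Region is at UTC−10:00.
04:00 UTC − 10h = 18:00 Halek Administrative Region (rolling into the previous day, 8 February 2017).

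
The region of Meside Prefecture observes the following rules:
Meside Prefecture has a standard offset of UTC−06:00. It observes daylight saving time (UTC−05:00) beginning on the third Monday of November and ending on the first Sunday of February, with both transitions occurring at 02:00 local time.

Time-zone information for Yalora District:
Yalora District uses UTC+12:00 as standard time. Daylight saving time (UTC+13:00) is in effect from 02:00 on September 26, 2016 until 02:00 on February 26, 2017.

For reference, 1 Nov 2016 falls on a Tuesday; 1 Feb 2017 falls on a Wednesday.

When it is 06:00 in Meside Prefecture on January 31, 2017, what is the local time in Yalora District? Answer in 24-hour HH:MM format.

00:00

1 November 2016 is a Tuesday, so the first Monday is November 7 and the third is November 21.
1 February 2017 is a Wednesday, so the first Sunday is February 5.
Daylight saving runs 21 November 2016 – 5 February 2017; January 31, 2017 is inside that window, so Meside Prefecture is at UTC−05:00.
06:00 Meside Prefecture + 5h = 11:00 UTC.
At the standard offset (UTC+12:00), 11:00 UTC + 12h = 23:00 Yalora District standard time.
The standard-time date in Yalora District, January 31, 2017, lies within the daylight-saving period (26 September 2016 – 26 February 2017), so Yalora District is on daylight time, UTC+13:00.
11:00 UTC + 13h = 00:00 Yalora District (rolling into the next day, 1 February 2017).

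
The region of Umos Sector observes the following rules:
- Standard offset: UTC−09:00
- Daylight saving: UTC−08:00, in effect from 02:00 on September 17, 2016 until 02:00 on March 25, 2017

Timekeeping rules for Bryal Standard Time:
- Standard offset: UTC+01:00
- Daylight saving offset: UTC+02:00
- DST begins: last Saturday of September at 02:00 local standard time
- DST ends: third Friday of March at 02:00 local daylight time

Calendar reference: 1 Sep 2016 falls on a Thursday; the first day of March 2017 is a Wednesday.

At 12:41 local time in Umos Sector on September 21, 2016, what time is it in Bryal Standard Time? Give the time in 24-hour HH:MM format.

September 21, 2016 falls between 17 September 2016 and 25 March 2017, so daylight saving is in effect and Umos Sector is at UTC−08:00.
12:41 Umos Sector + 8h = 20:41 UTC.
1 September 2016 is a Thursday, so Saturdays fall on 3, 10, 17, 24; the last is September 24.
1 March 2017 is a Wednesday, so the first Friday is March 3 and the third is March 17.
At the standard offset (UTC+01:00), 20:41 UTC + 1h = 21:41 Bryal Standard Time standard time.
The standard-time date in Bryal Standard Time, September 21, 2016, does not fall between 24 September 2016 and 17 March 2017, so daylight saving is not in effect and Bryal Standard Time is at UTC+01:00.
20:41 UTC + 1h = 21:41 Bryal Standard Time.

21:41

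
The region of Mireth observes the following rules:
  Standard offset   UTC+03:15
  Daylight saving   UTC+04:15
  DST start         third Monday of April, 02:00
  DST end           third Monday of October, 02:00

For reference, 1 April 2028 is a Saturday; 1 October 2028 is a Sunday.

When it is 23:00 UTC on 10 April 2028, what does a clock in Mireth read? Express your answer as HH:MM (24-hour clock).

02:15

1 April 2028 is a Saturday, so the first Monday is April 3 and the third is April 17.
1 October 2028 is a Sunday, so the first Monday is October 2 and the third is October 16.
At the standard offset (UTC+03:15), 23:00 UTC + 3h15m = 02:15 Mireth standard time (rolling into the next day, 11 April 2028).
The standard-time date in Mireth, 11 April 2028, does not fall between 17 April and 16 October, so daylight saving is not in effect and Mireth is at UTC+03:15.
23:00 UTC + 3h15m = 02:15 local (rolling into the next day, 11 April 2028).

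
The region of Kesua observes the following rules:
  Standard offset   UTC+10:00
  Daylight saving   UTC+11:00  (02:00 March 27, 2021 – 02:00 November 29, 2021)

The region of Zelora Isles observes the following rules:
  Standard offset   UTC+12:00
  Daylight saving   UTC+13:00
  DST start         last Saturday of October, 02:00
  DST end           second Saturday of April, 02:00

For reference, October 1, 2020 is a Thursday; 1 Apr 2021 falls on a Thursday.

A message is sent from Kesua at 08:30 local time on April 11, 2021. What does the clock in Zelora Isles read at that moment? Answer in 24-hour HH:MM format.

09:30

Daylight saving runs 27 March – 29 November; April 11, 2021 is inside that window, so Kesua is at UTC+11:00.
08:30 Kesua − 11h = 21:30 UTC (rolling into the previous day, 10 April 2021).
1 October 2020 is a Thursday, so Saturdays fall on 3, 10, 17, 24, 31; the last is October 31.
1 April 2021 is a Thursday, so the first Saturday is April 3 and the second is April 10.
At the standard offset (UTC+12:00), 21:30 UTC + 12h = 09:30 Zelora Isles standard time (rolling into the next day, 11 April 2021).
The standard-time date in Zelora Isles, April 11, 2021, is outside the daylight-saving period (31 October 2020 – 10 April 2021), so Zelora Isles is on standard time, UTC+12:00.
21:30 UTC + 12h = 09:30 Zelora Isles (rolling into the next day, 11 April 2021).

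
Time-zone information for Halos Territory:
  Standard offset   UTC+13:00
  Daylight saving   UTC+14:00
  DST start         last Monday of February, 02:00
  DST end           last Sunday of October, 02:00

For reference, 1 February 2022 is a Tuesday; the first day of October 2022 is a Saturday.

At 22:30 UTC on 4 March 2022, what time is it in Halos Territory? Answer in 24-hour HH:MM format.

1 February 2022 is a Tuesday, so Mondays fall on 7, 14, 21, 28; the last is February 28.
1 October 2022 is a Saturday, so Sundays fall on 2, 9, 16, 23, 30; the last is October 30.
At the standard offset (UTC+13:00), 22:30 UTC + 13h = 11:30 Halos Territory standard time (rolling into the next day, 5 March 2022).
Daylight saving runs 28 February – 30 October; the standard-time date in Halos Territory, 5 March 2022, is inside that window, so Halos Territory is at UTC+14:00.
22:30 UTC + 14h = 12:30 local (rolling into the next day, 5 March 2022).

12:30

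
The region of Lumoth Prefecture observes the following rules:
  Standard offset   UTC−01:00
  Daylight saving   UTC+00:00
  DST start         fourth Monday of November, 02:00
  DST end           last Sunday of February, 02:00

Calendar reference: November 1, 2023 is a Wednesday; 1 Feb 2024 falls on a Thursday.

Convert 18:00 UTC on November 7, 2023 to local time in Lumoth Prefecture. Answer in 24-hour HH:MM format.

1 November 2023 is a Wednesday, so the first Monday is November 6 and the fourth is November 27.
1 February 2024 is a Thursday, so Sundays fall on 4, 11, 18, 25; the last is February 25.
At the standard offset (UTC−01:00), 18:00 UTC − 1h = 17:00 Lumoth Prefecture standard time.
Daylight saving runs 27 November 2023 – 25 February 2024; the standard-time date in Lumoth Prefecture, November 7, 2023, is outside that window, so Lumoth Prefecture is on standard time at UTC−01:00.
18:00 UTC − 1h = 17:00 local.

17:00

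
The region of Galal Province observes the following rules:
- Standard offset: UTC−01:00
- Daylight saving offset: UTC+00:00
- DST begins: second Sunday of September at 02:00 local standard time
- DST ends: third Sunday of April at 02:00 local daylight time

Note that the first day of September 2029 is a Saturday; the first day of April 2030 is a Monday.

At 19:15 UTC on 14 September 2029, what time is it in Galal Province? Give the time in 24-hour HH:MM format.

19:15

1 September 2029 is a Saturday, so the first Sunday is September 2 and the second is September 9.
1 April 2030 is a Monday, so the first Sunday is April 7 and the third is April 21.
At the standard offset (UTC−01:00), 19:15 UTC − 1h = 18:15 Galal Province standard time.
Daylight saving runs 9 September 2029 – 21 April 2030; the standard-time date in Galal Province, 14 September 2029, is inside that window, so Galal Province is at UTC+00:00.
19:15 UTC + 0h = 19:15 local.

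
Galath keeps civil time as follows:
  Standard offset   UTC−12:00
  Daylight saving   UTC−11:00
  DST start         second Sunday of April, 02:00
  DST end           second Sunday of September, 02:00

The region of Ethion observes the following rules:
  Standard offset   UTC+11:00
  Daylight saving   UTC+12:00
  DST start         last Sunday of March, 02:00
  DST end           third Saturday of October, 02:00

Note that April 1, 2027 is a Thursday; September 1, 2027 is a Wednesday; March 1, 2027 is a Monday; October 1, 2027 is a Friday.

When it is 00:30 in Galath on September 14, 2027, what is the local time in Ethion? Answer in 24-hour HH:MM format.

00:30

1 April 2027 is a Thursday, so the first Sunday is April 4 and the second is April 11.
1 September 2027 is a Wednesday, so the first Sunday is September 5 and the second is September 12.
September 14, 2027 is outside the daylight-saving period (11 April – 12 September), so Galath is on standard time, UTC−12:00.
00:30 Galath + 12h = 12:30 UTC.
1 March 2027 is a Monday, so Sundays fall on 7, 14, 21, 28; the last is March 28.
1 October 2027 is a Friday, so the first Saturday is October 2 and the third is October 16.
At the standard offset (UTC+11:00), 12:30 UTC + 11h = 23:30 Ethion standard time.
The standard-time date in Ethion, September 14, 2027, lies within the daylight-saving period (28 March – 16 October), so Ethion is on daylight time, UTC+12:00.
12:30 UTC + 12h = 00:30 Ethion (rolling into the next day, 15 September 2027).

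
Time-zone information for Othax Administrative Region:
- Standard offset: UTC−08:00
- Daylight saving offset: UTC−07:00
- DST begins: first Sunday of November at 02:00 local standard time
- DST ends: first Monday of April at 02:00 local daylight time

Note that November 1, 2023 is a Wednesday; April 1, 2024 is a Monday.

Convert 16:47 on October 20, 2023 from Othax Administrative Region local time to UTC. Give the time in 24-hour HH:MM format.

1 November 2023 is a Wednesday, so the first Sunday is November 5.
1 April 2024 is a Monday, so the first Monday is April 1.
October 20, 2023 does not fall between 5 November 2023 and 1 April 2024, so daylight saving is not in effect and Othax Administrative Region is at UTC−08:00.
16:47 local + 8h = 00:47 UTC (rolling into the next day, 21 October 2023).

00:47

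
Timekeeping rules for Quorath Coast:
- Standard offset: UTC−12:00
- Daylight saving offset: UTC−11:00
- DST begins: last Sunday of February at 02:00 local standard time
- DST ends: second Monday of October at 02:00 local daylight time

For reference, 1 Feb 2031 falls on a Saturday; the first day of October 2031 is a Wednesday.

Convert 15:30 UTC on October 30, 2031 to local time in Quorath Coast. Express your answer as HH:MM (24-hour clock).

03:30

1 February 2031 is a Saturday, so Sundays fall on 2, 9, 16, 23; the last is February 23.
1 October 2031 is a Wednesday, so the first Monday is October 6 and the second is October 13.
At the standard offset (UTC−12:00), 15:30 UTC − 12h = 03:30 Quorath Coast standard time.
Daylight saving runs 23 February – 13 October; the standard-time date in Quorath Coast, October 30, 2031, is outside that window, so Quorath Coast is on standard time at UTC−12:00.
15:30 UTC − 12h = 03:30 local.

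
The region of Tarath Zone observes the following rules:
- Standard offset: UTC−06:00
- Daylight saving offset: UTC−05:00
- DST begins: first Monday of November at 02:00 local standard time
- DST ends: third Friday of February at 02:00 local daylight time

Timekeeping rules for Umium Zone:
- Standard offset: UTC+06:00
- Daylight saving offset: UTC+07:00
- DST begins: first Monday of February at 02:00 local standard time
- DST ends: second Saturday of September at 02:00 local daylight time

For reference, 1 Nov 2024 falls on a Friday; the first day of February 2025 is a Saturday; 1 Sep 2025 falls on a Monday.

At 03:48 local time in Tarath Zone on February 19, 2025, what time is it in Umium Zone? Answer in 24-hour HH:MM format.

1 November 2024 is a Friday, so the first Monday is November 4.
1 February 2025 is a Saturday, so the first Friday is February 7 and the third is February 21.
February 19, 2025 lies within the daylight-saving period (4 November 2024 – 21 February 2025), so Tarath Zone is on daylight time, UTC−05:00.
03:48 Tarath Zone + 5h = 08:48 UTC.
1 February 2025 is a Saturday, so the first Monday is February 3.
1 September 2025 is a Monday, so the first Saturday is September 6 and the second is September 13.
At the standard offset (UTC+06:00), 08:48 UTC + 6h = 14:48 Umium Zone standard time.
The standard-time date in Umium Zone, February 19, 2025, lies within the daylight-saving period (3 February – 13 September), so Umium Zone is on daylight time, UTC+07:00.
08:48 UTC + 7h = 15:48 Umium Zone.

15:48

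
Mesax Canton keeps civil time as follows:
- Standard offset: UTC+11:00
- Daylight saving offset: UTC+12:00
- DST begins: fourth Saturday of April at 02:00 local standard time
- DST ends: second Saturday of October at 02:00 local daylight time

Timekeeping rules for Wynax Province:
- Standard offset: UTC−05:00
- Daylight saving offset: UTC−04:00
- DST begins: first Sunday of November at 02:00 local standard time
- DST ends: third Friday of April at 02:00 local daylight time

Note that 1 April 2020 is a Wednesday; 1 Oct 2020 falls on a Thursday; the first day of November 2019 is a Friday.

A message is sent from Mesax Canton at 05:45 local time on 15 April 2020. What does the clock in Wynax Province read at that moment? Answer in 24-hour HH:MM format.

14:45

1 April 2020 is a Wednesday, so the first Saturday is April 4 and the fourth is April 25.
1 October 2020 is a Thursday, so the first Saturday is October 3 and the second is October 10.
15 April 2020 does not fall between 25 April and 10 October, so daylight saving is not in effect and Mesax Canton is at UTC+11:00.
05:45 Mesax Canton − 11h = 18:45 UTC (rolling into the previous day, 14 April 2020).
1 November 2019 is a Friday, so the first Sunday is November 3.
1 April 2020 is a Wednesday, so the first Friday is April 3 and the third is April 17.
At the standard offset (UTC−05:00), 18:45 UTC − 5h = 13:45 Wynax Province standard time.
The standard-time date in Wynax Province, 14 April 2020, lies within the daylight-saving period (3 November 2019 – 17 April 2020), so Wynax Province is on daylight time, UTC−04:00.
18:45 UTC − 4h = 14:45 Wynax Province.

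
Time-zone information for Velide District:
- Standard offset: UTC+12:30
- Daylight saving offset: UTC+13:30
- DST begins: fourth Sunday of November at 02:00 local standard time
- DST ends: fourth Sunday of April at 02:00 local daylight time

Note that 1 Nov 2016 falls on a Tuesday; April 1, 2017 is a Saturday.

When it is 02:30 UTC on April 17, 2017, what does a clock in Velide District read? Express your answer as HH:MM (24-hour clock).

1 November 2016 is a Tuesday, so the first Sunday is November 6 and the fourth is November 27.
1 April 2017 is a Saturday, so the first Sunday is April 2 and the fourth is April 23.
At the standard offset (UTC+12:30), 02:30 UTC + 12h30m = 15:00 Velide District standard time.
Daylight saving runs 27 November 2016 – 23 April 2017; the standard-time date in Velide District, April 17, 2017, is inside that window, so Velide District is at UTC+13:30.
02:30 UTC + 13h30m = 16:00 local.

16:00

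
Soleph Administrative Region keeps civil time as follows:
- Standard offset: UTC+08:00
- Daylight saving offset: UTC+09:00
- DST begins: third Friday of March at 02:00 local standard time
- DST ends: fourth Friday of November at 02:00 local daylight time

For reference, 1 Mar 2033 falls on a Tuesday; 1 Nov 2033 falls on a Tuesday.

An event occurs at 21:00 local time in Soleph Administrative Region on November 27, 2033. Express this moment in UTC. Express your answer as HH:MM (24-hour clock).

1 March 2033 is a Tuesday, so the first Friday is March 4 and the third is March 18.
1 November 2033 is a Tuesday, so the first Friday is November 4 and the fourth is November 25.
Daylight saving runs 18 March – 25 November; November 27, 2033 is outside that window, so Soleph Administrative Region is on standard time at UTC+08:00.
21:00 local − 8h = 13:00 UTC.

13:00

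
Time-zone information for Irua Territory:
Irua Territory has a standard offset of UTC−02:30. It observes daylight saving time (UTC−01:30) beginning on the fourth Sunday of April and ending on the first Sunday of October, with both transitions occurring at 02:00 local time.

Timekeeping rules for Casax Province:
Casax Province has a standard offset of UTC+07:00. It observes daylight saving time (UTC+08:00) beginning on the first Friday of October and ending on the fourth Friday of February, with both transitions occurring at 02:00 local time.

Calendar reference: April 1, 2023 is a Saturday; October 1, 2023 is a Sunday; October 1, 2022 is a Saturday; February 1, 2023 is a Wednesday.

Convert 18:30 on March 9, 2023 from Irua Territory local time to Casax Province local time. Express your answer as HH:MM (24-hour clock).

1 April 2023 is a Saturday, so the first Sunday is April 2 and the fourth is April 23.
1 October 2023 is a Sunday, so the first Sunday is October 1.
Daylight saving runs 23 April – 1 October; March 9, 2023 is outside that window, so Irua Territory is on standard time at UTC−02:30.
18:30 Irua Territory + 2h30m = 21:00 UTC.
1 October 2022 is a Saturday, so the first Friday is October 7.
1 February 2023 is a Wednesday, so the first Friday is February 3 and the fourth is February 24.
At the standard offset (UTC+07:00), 21:00 UTC + 7h = 04:00 Casax Province standard time (rolling into the next day, 10 March 2023).
The standard-time date in Casax Province, March 10, 2023, does not fall between 7 October 2022 and 24 February 2023, so daylight saving is not in effect and Casax Province is at UTC+07:00.
21:00 UTC + 7h = 04:00 Casax Province (rolling into the next day, 10 March 2023).

04:00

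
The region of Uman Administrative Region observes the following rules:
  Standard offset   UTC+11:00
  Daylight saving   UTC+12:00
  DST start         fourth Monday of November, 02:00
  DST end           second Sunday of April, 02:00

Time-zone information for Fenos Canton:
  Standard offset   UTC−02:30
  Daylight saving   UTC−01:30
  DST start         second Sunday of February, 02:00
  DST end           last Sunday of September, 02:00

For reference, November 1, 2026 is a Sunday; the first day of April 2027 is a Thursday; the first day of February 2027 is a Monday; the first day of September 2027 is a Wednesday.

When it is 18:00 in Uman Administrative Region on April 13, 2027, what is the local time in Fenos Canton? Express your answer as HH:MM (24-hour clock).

1 November 2026 is a Sunday, so the first Monday is November 2 and the fourth is November 23.
1 April 2027 is a Thursday, so the first Sunday is April 4 and the second is April 11.
April 13, 2027 does not fall between 23 November 2026 and 11 April 2027, so daylight saving is not in effect and Uman Administrative Region is at UTC+11:00.
18:00 Uman Administrative Region − 11h = 07:00 UTC.
1 February 2027 is a Monday, so the first Sunday is February 7 and the second is February 14.
1 September 2027 is a Wednesday, so Sundays fall on 5, 12, 19, 26; the last is September 26.
At the standard offset (UTC−02:30), 07:00 UTC − 2h30m = 04:30 Fenos Canton standard time.
The standard-time date in Fenos Canton, April 13, 2027, lies within the daylight-saving period (14 February – 26 September), so Fenos Canton is on daylight time, UTC−01:30.
07:00 UTC − 1h30m = 05:30 Fenos Canton.

05:30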